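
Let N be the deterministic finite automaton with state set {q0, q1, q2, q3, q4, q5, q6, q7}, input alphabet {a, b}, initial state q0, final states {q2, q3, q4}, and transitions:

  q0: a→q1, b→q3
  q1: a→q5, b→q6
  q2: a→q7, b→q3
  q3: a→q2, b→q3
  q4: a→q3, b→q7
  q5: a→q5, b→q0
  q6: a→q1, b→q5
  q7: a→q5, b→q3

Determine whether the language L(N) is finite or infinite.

State q0 is reachable from the start and can reach an accepting state, and it lies on the cycle q0 → q1 → q5 → q0.
Traversing that cycle any number of times yields accepted strings of unbounded length, so the language is infinite.

infinite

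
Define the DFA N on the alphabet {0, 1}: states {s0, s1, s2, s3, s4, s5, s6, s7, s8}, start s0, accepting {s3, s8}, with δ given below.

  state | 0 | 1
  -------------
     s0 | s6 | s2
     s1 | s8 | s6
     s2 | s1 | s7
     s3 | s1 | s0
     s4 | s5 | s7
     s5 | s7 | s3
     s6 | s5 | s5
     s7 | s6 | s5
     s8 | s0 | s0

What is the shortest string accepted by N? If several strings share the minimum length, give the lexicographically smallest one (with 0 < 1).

A breadth-first search from s0 reaches an accepting state first via the path s0 → s6 → s5 → s3 on input 001.
No string of length < 3 is accepted (BFS exhausts all shorter strings without reaching an accepting state), and 001 is the lexicographically least accepting string of length 3.

001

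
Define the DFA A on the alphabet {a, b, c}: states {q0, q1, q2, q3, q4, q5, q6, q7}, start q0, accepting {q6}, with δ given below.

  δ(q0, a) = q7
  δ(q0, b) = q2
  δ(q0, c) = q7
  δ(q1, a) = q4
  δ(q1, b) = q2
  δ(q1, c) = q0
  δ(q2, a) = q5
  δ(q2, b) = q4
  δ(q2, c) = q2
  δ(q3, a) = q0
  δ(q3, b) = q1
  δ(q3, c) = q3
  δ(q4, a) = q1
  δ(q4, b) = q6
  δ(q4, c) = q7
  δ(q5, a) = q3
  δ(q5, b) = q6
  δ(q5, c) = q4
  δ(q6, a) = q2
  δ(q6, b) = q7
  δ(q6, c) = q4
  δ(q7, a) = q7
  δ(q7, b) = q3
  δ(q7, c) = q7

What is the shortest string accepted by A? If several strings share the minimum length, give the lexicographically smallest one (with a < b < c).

A breadth-first search from q0 reaches an accepting state first via the path q0 → q2 → q5 → q6 on input bab.
No string of length < 3 is accepted (BFS exhausts all shorter strings without reaching an accepting state), and bab is the lexicographically least accepting string of length 3.

bab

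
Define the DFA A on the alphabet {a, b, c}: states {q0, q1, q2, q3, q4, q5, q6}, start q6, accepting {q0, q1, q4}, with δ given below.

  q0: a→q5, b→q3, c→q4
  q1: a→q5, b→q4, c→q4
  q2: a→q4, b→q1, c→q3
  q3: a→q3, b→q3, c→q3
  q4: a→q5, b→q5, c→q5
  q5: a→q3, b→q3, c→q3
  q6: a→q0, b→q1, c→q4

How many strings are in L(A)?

6

The useful subgraph on states {q0, q1, q4, q6} is acyclic, so L(A) is finite; the longest accepting path visits 3 useful states, giving maximum string length 2.
Counting accepting paths from q6 by length: 3 of length 1, 3 of length 2. Total 6.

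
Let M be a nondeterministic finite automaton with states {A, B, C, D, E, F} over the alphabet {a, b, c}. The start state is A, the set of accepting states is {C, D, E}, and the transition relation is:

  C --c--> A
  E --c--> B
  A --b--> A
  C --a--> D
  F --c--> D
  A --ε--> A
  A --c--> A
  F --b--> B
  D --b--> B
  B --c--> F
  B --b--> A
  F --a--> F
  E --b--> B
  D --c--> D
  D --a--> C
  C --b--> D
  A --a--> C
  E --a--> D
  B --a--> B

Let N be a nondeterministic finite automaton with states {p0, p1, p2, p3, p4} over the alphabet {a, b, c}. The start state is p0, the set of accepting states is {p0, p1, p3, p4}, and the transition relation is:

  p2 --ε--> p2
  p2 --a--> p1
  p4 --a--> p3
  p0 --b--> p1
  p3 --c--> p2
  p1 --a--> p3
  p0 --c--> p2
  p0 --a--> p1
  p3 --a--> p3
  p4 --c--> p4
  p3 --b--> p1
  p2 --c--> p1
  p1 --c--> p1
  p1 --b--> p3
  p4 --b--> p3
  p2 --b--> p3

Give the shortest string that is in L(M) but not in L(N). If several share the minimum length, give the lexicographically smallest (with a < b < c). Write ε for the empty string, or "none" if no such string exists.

The string aac is accepted by M but not by N.
No shorter string lies in the difference, and aac is the lexicographically first length-3 string in L(M) \ L(N).

aac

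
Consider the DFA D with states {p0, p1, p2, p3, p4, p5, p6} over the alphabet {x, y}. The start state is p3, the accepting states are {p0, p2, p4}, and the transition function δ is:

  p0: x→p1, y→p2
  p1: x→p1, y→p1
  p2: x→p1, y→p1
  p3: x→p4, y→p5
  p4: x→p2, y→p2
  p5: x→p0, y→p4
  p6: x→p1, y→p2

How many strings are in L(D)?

The useful subgraph on states {p0, p2, p3, p4, p5} is acyclic, so L(D) is finite; the longest accepting path visits 4 useful states, giving maximum string length 3.
Counting accepting paths from p3 by length: 1 of length 1, 4 of length 2, 3 of length 3. Total 8.

8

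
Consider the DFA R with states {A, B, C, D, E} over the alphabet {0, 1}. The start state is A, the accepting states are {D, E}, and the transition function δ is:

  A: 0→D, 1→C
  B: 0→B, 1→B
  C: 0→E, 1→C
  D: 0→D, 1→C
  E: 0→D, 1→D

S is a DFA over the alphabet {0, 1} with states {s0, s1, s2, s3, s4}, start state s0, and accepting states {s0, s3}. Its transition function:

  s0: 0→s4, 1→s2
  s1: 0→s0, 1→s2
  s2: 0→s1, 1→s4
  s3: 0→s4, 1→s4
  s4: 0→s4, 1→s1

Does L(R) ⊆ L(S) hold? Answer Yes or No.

No

The string 0 is in L(R) but not in L(S).
So L(R) ⊄ L(S).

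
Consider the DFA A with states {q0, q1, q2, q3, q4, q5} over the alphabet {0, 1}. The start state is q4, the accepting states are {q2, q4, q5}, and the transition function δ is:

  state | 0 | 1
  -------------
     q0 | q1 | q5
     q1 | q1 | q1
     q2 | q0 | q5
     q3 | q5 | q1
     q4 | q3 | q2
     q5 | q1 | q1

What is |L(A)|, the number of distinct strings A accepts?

The useful subgraph on states {q0, q2, q3, q4, q5} is acyclic, so L(A) is finite; the longest accepting path visits 4 useful states, giving maximum string length 3.
Counting accepting paths from q4 by length: 1 of length 0, 1 of length 1, 2 of length 2, 1 of length 3. Total 5.

5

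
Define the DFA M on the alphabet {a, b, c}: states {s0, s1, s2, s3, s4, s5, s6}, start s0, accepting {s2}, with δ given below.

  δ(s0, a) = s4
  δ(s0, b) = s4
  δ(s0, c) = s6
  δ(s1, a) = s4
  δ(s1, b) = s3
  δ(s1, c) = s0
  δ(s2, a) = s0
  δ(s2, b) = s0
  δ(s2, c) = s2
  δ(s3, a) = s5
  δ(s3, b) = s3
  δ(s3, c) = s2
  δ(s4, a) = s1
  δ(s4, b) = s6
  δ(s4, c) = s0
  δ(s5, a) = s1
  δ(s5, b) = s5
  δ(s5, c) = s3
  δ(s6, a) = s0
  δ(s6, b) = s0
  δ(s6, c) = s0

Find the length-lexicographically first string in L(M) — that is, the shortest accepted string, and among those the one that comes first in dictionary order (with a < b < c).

A breadth-first search from s0 reaches an accepting state first via the path s0 → s4 → s1 → s3 → s2 on input aabc.
No string of length < 4 is accepted (BFS exhausts all shorter strings without reaching an accepting state), and aabc is the lexicographically least accepting string of length 4.

aabc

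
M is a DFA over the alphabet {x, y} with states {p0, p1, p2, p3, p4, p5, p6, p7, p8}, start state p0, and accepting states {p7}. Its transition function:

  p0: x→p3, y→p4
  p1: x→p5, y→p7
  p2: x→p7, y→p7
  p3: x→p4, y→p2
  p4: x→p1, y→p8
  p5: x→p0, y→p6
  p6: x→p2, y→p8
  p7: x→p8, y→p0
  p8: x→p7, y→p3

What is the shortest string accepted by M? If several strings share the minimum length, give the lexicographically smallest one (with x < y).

xyx

A breadth-first search from p0 reaches an accepting state first via the path p0 → p3 → p2 → p7 on input xyx.
No string of length < 3 is accepted (BFS exhausts all shorter strings without reaching an accepting state), and xyx is the lexicographically least accepting string of length 3.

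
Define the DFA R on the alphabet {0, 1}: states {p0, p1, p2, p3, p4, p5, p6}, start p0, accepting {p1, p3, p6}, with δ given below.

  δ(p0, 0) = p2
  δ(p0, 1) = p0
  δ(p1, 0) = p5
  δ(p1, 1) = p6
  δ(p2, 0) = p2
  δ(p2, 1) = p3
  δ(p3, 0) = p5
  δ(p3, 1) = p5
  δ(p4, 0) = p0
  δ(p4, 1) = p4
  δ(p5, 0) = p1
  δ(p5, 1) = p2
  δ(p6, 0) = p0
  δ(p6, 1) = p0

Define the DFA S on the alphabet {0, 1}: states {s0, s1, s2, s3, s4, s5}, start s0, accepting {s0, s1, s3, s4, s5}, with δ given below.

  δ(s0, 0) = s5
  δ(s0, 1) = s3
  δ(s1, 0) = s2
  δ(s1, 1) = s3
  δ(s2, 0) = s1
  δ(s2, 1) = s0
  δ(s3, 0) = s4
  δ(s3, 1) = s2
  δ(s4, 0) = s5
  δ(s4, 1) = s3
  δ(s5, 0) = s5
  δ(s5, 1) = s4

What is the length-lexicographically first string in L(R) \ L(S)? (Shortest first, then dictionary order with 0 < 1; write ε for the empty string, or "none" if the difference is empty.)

101011

The string 101011 is accepted by R but not by S.
No shorter string lies in the difference, and 101011 is the lexicographically first length-6 string in L(R) \ L(S).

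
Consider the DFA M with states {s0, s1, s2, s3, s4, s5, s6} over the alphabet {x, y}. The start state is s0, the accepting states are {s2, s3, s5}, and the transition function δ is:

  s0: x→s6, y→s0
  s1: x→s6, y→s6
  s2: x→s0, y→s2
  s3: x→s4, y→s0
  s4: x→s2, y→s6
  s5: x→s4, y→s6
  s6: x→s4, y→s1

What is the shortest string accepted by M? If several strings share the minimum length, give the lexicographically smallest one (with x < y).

A breadth-first search from s0 reaches an accepting state first via the path s0 → s6 → s4 → s2 on input xxx.
No string of length < 3 is accepted (BFS exhausts all shorter strings without reaching an accepting state), and xxx is the lexicographically least accepting string of length 3.

xxx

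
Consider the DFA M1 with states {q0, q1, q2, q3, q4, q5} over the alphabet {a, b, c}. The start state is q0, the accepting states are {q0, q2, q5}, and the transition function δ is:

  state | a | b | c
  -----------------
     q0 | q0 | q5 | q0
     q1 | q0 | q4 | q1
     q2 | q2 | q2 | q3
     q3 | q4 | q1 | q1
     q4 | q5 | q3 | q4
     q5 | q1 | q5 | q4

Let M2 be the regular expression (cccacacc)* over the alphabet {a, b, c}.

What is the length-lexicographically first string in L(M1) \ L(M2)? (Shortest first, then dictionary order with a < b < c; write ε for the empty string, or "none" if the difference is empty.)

The string a is accepted by M1 but not by M2.
No shorter string lies in the difference, and a is the lexicographically first length-1 string in L(M1) \ L(M2).

a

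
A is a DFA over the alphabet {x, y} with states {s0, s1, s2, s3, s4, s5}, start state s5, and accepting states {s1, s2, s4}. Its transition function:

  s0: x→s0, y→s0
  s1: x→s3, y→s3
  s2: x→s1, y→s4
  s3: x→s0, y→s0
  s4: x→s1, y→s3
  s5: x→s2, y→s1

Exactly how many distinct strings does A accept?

5

The useful subgraph on states {s1, s2, s4, s5} is acyclic, so L(A) is finite; the longest accepting path visits 4 useful states, giving maximum string length 3.
Counting accepting paths from s5 by length: 2 of length 1, 2 of length 2, 1 of length 3. Total 5.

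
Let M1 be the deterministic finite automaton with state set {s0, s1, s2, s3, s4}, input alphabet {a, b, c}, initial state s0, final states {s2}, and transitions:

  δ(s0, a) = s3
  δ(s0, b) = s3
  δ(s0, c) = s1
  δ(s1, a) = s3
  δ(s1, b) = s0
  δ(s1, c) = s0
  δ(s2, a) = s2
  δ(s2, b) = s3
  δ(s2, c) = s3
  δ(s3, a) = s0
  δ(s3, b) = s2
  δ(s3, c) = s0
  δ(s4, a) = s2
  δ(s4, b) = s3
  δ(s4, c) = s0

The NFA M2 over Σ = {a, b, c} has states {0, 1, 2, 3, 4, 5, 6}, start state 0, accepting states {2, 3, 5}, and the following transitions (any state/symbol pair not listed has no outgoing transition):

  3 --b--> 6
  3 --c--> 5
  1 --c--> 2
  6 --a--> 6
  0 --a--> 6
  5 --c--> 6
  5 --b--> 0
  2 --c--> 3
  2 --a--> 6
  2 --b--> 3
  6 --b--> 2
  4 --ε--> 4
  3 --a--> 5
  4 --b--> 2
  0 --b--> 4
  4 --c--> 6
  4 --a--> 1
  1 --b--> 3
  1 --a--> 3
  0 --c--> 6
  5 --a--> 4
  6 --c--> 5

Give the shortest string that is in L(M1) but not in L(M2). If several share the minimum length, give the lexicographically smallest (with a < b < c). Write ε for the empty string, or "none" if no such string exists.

aba

The string aba is accepted by M1 but not by M2.
No shorter string lies in the difference, and aba is the lexicographically first length-3 string in L(M1) \ L(M2).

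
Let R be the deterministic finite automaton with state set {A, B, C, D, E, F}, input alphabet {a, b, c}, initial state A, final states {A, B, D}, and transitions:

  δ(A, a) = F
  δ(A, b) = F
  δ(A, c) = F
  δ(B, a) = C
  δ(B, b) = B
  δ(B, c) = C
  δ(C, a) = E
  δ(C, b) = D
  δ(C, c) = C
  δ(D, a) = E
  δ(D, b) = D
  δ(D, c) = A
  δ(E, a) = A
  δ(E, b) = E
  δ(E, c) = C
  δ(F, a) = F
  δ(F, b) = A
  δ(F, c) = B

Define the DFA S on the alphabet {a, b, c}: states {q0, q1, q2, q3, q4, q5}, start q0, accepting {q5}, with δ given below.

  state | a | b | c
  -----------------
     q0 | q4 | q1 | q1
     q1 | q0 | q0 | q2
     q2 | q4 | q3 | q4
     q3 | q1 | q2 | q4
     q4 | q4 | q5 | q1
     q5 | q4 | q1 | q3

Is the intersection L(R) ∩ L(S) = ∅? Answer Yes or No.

No

The string ab is accepted by both R and S.
Hence L(R) ∩ L(S) ≠ ∅.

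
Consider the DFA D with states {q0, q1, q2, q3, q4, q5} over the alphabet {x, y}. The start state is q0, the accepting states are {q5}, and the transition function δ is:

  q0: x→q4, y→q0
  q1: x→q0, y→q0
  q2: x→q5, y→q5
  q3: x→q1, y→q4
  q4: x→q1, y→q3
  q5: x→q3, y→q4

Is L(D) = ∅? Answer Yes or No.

The states reachable from the start state are {q0, q1, q3, q4}.
None of the accepting states {q5} is reachable, so no string is accepted and L(D) = ∅.

Yes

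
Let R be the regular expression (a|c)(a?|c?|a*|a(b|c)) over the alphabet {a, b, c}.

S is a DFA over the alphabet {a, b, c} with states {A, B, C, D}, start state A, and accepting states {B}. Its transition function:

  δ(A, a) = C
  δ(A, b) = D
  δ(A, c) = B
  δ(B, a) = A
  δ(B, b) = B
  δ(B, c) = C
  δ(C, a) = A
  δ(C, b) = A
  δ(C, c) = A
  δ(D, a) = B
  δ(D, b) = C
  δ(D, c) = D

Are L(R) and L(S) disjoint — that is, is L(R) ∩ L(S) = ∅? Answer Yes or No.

No

The string c is accepted by both R and S.
Hence L(R) ∩ L(S) ≠ ∅.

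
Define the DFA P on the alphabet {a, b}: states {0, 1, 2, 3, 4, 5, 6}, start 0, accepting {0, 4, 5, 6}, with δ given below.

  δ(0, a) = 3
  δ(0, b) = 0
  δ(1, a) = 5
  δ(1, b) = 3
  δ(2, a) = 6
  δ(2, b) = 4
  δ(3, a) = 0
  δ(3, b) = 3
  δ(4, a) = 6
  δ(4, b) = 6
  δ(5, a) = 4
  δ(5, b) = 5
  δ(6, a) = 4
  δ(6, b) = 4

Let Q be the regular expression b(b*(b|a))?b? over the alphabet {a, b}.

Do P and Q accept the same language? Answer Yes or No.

No

The empty string ε is accepted by P but rejected by Q.
So L(P) ≠ L(Q).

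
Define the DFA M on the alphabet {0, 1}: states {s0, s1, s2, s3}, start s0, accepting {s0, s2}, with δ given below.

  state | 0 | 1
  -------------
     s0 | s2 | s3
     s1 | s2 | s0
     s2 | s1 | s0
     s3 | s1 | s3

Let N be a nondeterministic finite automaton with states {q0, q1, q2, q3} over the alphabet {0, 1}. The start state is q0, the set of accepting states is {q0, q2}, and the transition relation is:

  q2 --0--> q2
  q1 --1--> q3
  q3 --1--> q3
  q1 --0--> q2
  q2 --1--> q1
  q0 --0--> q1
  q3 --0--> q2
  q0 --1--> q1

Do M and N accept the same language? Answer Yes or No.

The string 0 is accepted by M but rejected by N.
So L(M) ≠ L(N).

No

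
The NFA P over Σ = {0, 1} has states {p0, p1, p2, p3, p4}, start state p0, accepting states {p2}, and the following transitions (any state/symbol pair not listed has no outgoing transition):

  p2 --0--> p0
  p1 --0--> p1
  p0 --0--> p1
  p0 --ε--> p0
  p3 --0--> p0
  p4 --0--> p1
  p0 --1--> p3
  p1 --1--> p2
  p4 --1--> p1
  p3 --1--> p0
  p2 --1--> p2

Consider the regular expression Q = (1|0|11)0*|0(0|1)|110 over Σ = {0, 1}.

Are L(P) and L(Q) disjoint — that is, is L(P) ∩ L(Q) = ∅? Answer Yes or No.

No

The string 01 is accepted by both P and Q.
Hence L(P) ∩ L(Q) ≠ ∅.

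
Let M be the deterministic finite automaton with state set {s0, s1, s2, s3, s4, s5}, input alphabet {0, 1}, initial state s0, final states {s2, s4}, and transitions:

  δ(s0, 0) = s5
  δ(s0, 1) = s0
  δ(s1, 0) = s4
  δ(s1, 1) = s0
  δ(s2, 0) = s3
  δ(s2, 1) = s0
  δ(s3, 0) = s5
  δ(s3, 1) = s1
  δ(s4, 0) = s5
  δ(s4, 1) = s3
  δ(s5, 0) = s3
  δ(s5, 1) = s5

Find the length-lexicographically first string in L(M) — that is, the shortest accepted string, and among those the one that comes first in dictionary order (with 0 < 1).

A breadth-first search from s0 reaches an accepting state first via the path s0 → s5 → s3 → s1 → s4 on input 0010.
No string of length < 4 is accepted (BFS exhausts all shorter strings without reaching an accepting state), and 0010 is the lexicographically least accepting string of length 4.

0010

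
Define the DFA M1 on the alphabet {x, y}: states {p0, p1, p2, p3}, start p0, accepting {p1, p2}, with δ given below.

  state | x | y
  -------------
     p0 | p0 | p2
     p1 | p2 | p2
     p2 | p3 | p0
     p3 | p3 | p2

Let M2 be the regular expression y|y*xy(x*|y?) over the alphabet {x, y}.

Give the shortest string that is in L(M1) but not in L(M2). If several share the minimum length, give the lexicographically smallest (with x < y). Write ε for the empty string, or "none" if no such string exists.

xxy

The string xxy is accepted by M1 but not by M2.
No shorter string lies in the difference, and xxy is the lexicographically first length-3 string in L(M1) \ L(M2).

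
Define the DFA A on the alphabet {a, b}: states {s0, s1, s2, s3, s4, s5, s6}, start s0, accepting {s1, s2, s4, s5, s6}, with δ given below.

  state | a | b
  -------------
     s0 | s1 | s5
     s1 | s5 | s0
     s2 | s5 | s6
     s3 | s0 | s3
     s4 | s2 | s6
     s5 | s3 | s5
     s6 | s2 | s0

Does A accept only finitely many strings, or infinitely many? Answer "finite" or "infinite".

infinite

State s0 is reachable from the start and can reach an accepting state, and it lies on the cycle s0 → s1 → s0.
Traversing that cycle any number of times yields accepted strings of unbounded length, so the language is infinite.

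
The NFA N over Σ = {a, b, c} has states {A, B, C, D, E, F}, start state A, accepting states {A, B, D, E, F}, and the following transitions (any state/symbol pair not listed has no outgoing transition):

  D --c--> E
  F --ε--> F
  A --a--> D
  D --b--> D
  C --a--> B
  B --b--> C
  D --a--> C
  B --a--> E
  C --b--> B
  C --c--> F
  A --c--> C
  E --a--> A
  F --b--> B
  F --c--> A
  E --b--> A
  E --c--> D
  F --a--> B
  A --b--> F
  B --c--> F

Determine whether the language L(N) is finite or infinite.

infinite

State C is reachable from the start and can reach an accepting state, and it lies on the cycle C → B → C.
Traversing that cycle any number of times yields accepted strings of unbounded length, so the language is infinite.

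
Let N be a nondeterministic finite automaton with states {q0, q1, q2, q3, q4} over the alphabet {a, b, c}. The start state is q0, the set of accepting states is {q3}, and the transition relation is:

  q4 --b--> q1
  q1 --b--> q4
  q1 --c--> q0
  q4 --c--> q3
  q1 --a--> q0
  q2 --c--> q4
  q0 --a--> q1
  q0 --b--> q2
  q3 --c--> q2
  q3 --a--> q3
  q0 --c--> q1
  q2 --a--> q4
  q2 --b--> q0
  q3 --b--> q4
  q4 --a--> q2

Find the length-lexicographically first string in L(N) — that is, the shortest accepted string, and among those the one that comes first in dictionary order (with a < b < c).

abc

A breadth-first search from q0 reaches an accepting state first via the path q0 → q1 → q4 → q3 on input abc.
No string of length < 3 is accepted (BFS exhausts all shorter strings without reaching an accepting state), and abc is the lexicographically least accepting string of length 3.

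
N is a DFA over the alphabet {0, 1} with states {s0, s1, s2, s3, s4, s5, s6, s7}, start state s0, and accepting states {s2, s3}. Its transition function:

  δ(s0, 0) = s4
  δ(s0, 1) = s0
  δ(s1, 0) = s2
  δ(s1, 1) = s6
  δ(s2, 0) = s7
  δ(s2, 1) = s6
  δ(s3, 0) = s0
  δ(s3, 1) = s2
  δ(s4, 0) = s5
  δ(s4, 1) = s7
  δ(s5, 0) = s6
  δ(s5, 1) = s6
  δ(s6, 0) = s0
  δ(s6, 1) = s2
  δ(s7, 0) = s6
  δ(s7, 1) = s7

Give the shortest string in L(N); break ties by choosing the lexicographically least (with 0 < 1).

0001

A breadth-first search from s0 reaches an accepting state first via the path s0 → s4 → s5 → s6 → s2 on input 0001.
No string of length < 4 is accepted (BFS exhausts all shorter strings without reaching an accepting state), and 0001 is the lexicographically least accepting string of length 4.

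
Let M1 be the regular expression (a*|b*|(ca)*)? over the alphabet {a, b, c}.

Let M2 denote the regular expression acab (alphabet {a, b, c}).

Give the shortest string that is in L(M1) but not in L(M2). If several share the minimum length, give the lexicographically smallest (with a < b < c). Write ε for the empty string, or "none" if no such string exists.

The empty string ε is accepted by M1 but not by M2.
Since ε is the unique shortest string, it is the required witness.

ε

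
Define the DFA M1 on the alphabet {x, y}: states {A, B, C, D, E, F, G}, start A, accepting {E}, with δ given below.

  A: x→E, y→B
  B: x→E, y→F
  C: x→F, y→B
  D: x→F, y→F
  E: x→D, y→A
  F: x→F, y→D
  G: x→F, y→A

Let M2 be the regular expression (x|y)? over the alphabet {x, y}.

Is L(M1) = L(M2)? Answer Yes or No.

No

The string yx is accepted by M1 but rejected by M2.
So L(M1) ≠ L(M2).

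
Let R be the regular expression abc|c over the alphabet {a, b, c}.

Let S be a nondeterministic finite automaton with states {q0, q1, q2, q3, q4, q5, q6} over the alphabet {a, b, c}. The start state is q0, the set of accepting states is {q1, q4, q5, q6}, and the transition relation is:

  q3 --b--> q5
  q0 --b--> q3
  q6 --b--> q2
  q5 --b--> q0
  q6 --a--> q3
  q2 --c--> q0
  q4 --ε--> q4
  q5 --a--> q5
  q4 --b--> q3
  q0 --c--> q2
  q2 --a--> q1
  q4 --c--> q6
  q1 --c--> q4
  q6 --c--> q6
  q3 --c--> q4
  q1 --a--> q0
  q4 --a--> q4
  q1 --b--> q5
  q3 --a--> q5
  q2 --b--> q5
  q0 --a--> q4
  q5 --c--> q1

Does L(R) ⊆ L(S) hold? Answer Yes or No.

No

The string c is in L(R) but not in L(S).
So L(R) ⊄ L(S).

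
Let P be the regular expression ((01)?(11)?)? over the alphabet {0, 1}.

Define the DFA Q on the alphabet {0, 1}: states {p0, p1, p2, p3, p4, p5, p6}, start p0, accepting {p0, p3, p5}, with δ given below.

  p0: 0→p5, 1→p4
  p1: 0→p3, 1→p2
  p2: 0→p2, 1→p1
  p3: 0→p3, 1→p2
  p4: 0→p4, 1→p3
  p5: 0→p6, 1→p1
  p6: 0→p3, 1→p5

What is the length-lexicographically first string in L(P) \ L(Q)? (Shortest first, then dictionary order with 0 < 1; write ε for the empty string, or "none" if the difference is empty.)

01

The string 01 is accepted by P but not by Q.
No shorter string lies in the difference, and 01 is the lexicographically first length-2 string in L(P) \ L(Q).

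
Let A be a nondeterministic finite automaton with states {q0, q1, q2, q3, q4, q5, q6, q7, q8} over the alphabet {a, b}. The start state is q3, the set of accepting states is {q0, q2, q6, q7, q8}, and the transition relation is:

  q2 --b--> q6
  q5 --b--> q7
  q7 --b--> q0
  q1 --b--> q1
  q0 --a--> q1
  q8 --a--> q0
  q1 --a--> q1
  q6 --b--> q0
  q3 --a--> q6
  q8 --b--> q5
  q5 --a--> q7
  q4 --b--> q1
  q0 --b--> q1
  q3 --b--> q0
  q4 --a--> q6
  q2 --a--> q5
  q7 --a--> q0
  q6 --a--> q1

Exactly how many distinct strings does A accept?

3

The useful subgraph on states {q0, q3, q6} is acyclic, so L(A) is finite; the longest accepting path visits 3 useful states, giving maximum string length 2.
Counting accepting paths from q3 by length: 2 of length 1, 1 of length 2. Total 3.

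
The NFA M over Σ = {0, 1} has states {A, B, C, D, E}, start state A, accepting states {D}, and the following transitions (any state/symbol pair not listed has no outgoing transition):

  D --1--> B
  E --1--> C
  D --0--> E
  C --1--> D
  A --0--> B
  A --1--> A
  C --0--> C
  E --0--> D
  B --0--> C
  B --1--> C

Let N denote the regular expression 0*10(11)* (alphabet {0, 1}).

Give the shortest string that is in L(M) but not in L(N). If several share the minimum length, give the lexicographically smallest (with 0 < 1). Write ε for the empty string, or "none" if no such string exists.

The string 001 is accepted by M but not by N.
No shorter string lies in the difference, and 001 is the lexicographically first length-3 string in L(M) \ L(N).

001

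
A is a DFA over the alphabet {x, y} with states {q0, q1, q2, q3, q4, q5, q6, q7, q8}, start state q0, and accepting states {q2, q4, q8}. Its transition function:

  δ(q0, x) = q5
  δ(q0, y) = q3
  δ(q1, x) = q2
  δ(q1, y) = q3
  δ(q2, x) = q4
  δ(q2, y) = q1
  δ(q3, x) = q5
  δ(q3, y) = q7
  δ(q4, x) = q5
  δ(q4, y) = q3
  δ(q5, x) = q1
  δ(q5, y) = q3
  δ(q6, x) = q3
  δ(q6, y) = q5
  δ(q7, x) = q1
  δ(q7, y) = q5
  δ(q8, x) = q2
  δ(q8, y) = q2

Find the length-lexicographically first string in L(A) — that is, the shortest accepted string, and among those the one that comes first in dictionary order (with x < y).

A breadth-first search from q0 reaches an accepting state first via the path q0 → q5 → q1 → q2 on input xxx.
No string of length < 3 is accepted (BFS exhausts all shorter strings without reaching an accepting state), and xxx is the lexicographically least accepting string of length 3.

xxx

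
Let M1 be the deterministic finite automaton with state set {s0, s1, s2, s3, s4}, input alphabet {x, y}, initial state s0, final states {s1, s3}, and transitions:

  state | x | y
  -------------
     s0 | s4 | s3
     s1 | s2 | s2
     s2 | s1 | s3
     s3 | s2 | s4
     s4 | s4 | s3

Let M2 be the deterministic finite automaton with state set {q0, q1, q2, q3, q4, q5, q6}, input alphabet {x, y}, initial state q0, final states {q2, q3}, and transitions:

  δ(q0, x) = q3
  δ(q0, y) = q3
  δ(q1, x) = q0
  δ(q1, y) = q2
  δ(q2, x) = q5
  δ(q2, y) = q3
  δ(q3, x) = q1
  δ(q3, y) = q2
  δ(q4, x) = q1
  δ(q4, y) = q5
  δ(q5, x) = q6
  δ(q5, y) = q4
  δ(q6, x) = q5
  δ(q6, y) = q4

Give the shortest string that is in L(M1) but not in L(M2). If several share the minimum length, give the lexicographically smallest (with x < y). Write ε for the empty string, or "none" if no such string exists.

The string yxx is accepted by M1 but not by M2.
No shorter string lies in the difference, and yxx is the lexicographically first length-3 string in L(M1) \ L(M2).

yxx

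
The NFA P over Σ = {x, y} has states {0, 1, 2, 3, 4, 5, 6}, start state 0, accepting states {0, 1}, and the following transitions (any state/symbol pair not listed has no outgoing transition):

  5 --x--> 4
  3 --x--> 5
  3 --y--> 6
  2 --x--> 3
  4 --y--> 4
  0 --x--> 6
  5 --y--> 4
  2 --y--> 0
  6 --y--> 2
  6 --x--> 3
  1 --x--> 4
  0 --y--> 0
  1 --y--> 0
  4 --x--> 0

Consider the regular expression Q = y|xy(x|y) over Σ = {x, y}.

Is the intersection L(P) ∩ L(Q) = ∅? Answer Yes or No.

No

The string y is accepted by both P and Q.
Hence L(P) ∩ L(Q) ≠ ∅.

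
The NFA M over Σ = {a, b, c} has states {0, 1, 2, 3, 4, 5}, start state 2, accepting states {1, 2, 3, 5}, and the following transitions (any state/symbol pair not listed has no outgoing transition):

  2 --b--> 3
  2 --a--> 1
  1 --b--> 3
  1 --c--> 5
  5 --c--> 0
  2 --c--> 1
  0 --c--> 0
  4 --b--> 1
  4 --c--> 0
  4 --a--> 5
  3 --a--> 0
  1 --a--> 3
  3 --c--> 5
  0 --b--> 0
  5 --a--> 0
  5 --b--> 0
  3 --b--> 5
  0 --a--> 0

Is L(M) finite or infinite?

The useful states (reachable from 2 and able to reach an accepting state) are {1, 2, 3, 5}.
Restricted to these states the transition graph has no cycle, so every accepting path has bounded length and L is finite.

finite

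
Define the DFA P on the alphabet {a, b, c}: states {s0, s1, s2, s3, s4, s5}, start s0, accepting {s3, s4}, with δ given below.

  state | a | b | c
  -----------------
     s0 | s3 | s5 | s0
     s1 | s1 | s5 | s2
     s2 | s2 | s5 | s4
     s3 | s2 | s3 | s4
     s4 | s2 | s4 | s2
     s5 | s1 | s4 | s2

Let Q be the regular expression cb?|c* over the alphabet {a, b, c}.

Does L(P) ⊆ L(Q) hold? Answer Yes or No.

The string a is in L(P) but not in L(Q).
So L(P) ⊄ L(Q).

No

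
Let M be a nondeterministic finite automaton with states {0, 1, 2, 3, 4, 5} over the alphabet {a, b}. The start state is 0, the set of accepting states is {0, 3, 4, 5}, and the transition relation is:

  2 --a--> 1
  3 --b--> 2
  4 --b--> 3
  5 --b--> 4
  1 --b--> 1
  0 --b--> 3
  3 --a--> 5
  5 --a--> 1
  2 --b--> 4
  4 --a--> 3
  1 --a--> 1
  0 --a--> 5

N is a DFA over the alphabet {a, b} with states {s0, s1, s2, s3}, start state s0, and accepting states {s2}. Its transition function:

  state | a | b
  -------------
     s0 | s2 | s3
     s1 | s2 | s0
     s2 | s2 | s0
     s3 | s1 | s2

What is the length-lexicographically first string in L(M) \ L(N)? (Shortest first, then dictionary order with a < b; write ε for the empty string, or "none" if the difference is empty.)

The empty string ε is accepted by M but not by N.
Since ε is the unique shortest string, it is the required witness.

ε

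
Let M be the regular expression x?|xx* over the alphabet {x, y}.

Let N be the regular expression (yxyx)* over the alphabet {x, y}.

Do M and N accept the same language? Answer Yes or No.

The string x is accepted by M but rejected by N.
So L(M) ≠ L(N).

No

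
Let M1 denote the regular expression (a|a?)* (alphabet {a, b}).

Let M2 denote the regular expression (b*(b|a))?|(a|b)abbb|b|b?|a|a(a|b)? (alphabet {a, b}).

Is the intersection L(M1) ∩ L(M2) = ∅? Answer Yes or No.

The empty string ε is accepted by both M1 and M2.
Hence L(M1) ∩ L(M2) ≠ ∅.

No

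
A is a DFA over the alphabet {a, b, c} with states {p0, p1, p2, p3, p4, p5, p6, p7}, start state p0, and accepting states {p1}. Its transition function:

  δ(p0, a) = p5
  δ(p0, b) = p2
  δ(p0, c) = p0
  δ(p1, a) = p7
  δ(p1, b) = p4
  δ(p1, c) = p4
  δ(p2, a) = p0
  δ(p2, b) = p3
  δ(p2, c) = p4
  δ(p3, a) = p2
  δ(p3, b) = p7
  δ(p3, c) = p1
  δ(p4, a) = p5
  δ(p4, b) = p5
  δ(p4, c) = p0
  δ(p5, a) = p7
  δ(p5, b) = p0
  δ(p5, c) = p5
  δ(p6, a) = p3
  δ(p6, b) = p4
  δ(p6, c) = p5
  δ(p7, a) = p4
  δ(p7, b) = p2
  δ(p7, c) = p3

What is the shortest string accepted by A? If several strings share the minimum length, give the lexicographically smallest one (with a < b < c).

A breadth-first search from p0 reaches an accepting state first via the path p0 → p2 → p3 → p1 on input bbc.
No string of length < 3 is accepted (BFS exhausts all shorter strings without reaching an accepting state), and bbc is the lexicographically least accepting string of length 3.

bbc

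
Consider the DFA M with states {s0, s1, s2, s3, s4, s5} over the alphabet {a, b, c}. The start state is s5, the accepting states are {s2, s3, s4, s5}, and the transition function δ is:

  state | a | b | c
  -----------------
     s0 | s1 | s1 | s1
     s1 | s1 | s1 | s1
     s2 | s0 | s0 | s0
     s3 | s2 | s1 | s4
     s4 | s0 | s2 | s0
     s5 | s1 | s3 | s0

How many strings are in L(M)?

5

The useful subgraph on states {s2, s3, s4, s5} is acyclic, so L(M) is finite; the longest accepting path visits 4 useful states, giving maximum string length 3.
Counting accepting paths from s5 by length: 1 of length 0, 1 of length 1, 2 of length 2, 1 of length 3. Total 5.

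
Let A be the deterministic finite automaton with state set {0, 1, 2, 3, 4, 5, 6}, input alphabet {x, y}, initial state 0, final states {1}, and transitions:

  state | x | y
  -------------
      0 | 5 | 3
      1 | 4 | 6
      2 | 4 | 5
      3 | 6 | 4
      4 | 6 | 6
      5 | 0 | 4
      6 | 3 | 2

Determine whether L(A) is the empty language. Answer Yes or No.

Yes

The states reachable from the start state are {0, 2, 3, 4, 5, 6}.
None of the accepting states {1} is reachable, so no string is accepted and L(A) = ∅.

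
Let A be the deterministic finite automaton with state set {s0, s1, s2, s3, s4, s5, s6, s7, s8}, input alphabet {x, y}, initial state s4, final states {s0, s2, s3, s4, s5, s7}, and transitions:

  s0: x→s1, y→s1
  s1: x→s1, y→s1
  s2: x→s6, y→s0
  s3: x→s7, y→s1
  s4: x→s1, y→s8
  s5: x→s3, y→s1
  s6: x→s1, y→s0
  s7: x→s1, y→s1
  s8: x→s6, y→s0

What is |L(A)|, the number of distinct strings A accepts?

The useful subgraph on states {s0, s4, s6, s8} is acyclic, so L(A) is finite; the longest accepting path visits 4 useful states, giving maximum string length 3.
Counting accepting paths from s4 by length: 1 of length 0, 1 of length 2, 1 of length 3. Total 3.

3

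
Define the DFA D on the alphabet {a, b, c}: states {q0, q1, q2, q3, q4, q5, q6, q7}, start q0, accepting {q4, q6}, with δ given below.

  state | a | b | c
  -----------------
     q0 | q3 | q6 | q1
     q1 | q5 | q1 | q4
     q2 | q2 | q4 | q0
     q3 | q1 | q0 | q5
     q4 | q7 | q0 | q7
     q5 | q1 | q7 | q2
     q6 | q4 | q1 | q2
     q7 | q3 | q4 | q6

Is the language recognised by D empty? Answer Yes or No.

No

The string b is accepted: the run q0 → q6 ends in the accepting state q6.
Since at least one string is accepted, L(D) is not empty.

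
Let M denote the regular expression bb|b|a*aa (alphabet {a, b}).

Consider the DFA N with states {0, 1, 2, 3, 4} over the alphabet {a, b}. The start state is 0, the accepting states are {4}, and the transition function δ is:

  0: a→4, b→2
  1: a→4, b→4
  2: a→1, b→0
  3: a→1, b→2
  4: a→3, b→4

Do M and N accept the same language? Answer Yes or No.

No

The string b is accepted by M but rejected by N.
So L(M) ≠ L(N).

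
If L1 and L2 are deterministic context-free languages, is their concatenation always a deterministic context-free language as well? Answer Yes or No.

No

Take L₁ = {ε, c} (finite, hence regular and DCFL) and L₂ = {c aⁿbⁿ : n≥0} ∪ {cc aⁿb²ⁿ : n≥0} (a DCFL: the number of leading c's tells the DPDA whether to pop one stack symbol per b or per two b's). Then L₁L₂ ∩ cca⁺b* = {cc aⁿbⁿ : n≥1} ∪ {cc aⁿb²ⁿ : n≥1}. If L₁L₂ were a DCFL, so would be this intersection with a regular set, and a DPDA for it started from its configuration after reading cc would accept {aⁿbⁿ : n≥1} ∪ {aⁿb²ⁿ : n≥1}, which no deterministic PDA accepts (a DPDA for it would have a single run on aⁿb²ⁿ, accepting after the prefix aⁿbⁿ and accepting again after n more b's; an ordinary PDA that simulates it on a's and b's and, at any moment when it is accepting, may switch to reading only a fresh letter d while feeding each d to the simulation as a b, would accept aⁱbʲdᵏ (k≥1) exactly when both aⁱbʲ and aⁱbʲ⁺ᵏ are in the language, i.e. its language intersected with the regular set a*b*d⁺ would be exactly {aⁿbⁿdⁿ : n≥1} — impossible, since context-free languages are closed under intersection with regular sets and {aⁿbⁿdⁿ} is not context-free). Hence L₁L₂ is not a DCFL.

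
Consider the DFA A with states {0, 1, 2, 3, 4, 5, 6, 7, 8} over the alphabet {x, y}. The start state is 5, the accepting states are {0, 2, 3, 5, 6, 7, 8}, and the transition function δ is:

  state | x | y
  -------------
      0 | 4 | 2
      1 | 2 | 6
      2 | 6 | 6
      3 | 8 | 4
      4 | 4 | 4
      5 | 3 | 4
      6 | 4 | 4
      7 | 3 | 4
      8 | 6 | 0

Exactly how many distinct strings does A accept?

The useful subgraph on states {0, 2, 3, 5, 6, 8} is acyclic, so L(A) is finite; the longest accepting path visits 6 useful states, giving maximum string length 5.
Counting accepting paths from 5 by length: 1 of length 0, 1 of length 1, 1 of length 2, 2 of length 3, 1 of length 4, 2 of length 5. Total 8.

8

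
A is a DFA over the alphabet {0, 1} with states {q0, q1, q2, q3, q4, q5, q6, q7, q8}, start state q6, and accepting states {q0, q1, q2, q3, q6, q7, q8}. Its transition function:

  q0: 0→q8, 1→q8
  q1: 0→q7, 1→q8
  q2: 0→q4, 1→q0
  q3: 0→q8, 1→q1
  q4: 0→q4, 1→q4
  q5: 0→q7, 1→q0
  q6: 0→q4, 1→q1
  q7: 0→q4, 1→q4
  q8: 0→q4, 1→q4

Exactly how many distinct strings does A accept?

The useful subgraph on states {q1, q6, q7, q8} is acyclic, so L(A) is finite; the longest accepting path visits 3 useful states, giving maximum string length 2.
Counting accepting paths from q6 by length: 1 of length 0, 1 of length 1, 2 of length 2. Total 4.

4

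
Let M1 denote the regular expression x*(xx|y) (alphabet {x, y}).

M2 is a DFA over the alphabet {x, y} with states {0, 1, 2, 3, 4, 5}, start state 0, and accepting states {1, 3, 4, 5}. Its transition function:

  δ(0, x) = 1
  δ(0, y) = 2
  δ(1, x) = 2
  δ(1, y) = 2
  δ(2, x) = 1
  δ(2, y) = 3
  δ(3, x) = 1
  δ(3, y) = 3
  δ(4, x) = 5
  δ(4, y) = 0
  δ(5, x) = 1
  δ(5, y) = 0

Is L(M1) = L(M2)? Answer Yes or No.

The string y is accepted by M1 but rejected by M2.
So L(M1) ≠ L(M2).

No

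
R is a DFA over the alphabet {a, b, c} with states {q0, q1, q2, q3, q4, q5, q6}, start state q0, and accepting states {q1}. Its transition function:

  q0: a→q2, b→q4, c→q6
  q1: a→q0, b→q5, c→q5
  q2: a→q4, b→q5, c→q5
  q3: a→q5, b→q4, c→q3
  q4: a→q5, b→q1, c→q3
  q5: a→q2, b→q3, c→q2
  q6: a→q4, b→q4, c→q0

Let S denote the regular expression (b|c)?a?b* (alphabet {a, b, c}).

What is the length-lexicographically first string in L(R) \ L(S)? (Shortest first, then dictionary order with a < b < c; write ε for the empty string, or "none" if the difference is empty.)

aab

The string aab is accepted by R but not by S.
No shorter string lies in the difference, and aab is the lexicographically first length-3 string in L(R) \ L(S).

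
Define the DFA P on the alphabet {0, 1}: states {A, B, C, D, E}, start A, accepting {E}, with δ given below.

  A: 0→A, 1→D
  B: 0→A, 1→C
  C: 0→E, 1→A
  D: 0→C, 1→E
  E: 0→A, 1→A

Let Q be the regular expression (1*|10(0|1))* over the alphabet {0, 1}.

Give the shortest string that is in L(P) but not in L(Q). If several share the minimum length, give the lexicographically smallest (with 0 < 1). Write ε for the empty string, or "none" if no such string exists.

011

The string 011 is accepted by P but not by Q.
No shorter string lies in the difference, and 011 is the lexicographically first length-3 string in L(P) \ L(Q).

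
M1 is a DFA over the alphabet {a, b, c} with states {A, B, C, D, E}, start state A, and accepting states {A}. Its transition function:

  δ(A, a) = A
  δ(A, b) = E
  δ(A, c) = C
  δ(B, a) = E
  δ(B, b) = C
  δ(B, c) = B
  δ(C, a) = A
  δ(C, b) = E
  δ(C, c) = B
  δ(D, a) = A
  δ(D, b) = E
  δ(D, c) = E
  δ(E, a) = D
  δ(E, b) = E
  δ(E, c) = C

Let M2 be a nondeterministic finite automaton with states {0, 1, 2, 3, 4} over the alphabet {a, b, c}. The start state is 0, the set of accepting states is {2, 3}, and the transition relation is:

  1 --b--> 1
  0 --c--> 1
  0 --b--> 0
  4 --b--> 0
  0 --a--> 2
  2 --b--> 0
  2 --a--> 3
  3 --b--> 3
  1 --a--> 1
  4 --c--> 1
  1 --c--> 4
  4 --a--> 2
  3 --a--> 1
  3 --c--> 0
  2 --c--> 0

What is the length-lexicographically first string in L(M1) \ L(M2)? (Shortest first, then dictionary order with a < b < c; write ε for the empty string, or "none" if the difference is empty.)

The empty string ε is accepted by M1 but not by M2.
Since ε is the unique shortest string, it is the required witness.

ε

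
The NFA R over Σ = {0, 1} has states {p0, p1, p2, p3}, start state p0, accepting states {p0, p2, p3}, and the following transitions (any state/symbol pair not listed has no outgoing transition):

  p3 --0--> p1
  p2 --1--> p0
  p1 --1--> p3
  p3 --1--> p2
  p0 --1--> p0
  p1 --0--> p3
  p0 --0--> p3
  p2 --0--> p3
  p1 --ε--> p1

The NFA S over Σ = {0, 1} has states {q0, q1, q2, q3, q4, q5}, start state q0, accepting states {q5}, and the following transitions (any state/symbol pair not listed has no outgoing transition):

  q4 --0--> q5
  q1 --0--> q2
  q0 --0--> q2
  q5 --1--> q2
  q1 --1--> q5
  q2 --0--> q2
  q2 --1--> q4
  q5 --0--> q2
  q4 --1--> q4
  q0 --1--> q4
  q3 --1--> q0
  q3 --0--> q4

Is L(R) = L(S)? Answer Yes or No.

The empty string ε is accepted by R but rejected by S.
So L(R) ≠ L(S).

No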